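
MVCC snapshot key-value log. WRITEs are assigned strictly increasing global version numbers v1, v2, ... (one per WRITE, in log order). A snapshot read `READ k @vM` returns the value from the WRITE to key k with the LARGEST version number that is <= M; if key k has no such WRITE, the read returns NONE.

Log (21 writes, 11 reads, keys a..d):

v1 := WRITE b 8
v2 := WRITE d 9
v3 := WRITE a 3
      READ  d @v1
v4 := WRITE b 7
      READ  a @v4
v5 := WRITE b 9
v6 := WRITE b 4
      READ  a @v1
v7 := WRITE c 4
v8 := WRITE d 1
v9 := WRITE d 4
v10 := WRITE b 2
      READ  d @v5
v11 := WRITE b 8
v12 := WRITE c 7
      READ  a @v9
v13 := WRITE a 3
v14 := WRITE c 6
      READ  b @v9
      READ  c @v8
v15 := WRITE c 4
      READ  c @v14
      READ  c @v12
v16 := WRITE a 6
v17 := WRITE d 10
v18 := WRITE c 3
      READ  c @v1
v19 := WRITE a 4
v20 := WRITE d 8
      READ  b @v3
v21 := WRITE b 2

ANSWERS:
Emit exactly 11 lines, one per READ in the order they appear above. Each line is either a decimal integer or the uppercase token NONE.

v1: WRITE b=8  (b history now [(1, 8)])
v2: WRITE d=9  (d history now [(2, 9)])
v3: WRITE a=3  (a history now [(3, 3)])
READ d @v1: history=[(2, 9)] -> no version <= 1 -> NONE
v4: WRITE b=7  (b history now [(1, 8), (4, 7)])
READ a @v4: history=[(3, 3)] -> pick v3 -> 3
v5: WRITE b=9  (b history now [(1, 8), (4, 7), (5, 9)])
v6: WRITE b=4  (b history now [(1, 8), (4, 7), (5, 9), (6, 4)])
READ a @v1: history=[(3, 3)] -> no version <= 1 -> NONE
v7: WRITE c=4  (c history now [(7, 4)])
v8: WRITE d=1  (d history now [(2, 9), (8, 1)])
v9: WRITE d=4  (d history now [(2, 9), (8, 1), (9, 4)])
v10: WRITE b=2  (b history now [(1, 8), (4, 7), (5, 9), (6, 4), (10, 2)])
READ d @v5: history=[(2, 9), (8, 1), (9, 4)] -> pick v2 -> 9
v11: WRITE b=8  (b history now [(1, 8), (4, 7), (5, 9), (6, 4), (10, 2), (11, 8)])
v12: WRITE c=7  (c history now [(7, 4), (12, 7)])
READ a @v9: history=[(3, 3)] -> pick v3 -> 3
v13: WRITE a=3  (a history now [(3, 3), (13, 3)])
v14: WRITE c=6  (c history now [(7, 4), (12, 7), (14, 6)])
READ b @v9: history=[(1, 8), (4, 7), (5, 9), (6, 4), (10, 2), (11, 8)] -> pick v6 -> 4
READ c @v8: history=[(7, 4), (12, 7), (14, 6)] -> pick v7 -> 4
v15: WRITE c=4  (c history now [(7, 4), (12, 7), (14, 6), (15, 4)])
READ c @v14: history=[(7, 4), (12, 7), (14, 6), (15, 4)] -> pick v14 -> 6
READ c @v12: history=[(7, 4), (12, 7), (14, 6), (15, 4)] -> pick v12 -> 7
v16: WRITE a=6  (a history now [(3, 3), (13, 3), (16, 6)])
v17: WRITE d=10  (d history now [(2, 9), (8, 1), (9, 4), (17, 10)])
v18: WRITE c=3  (c history now [(7, 4), (12, 7), (14, 6), (15, 4), (18, 3)])
READ c @v1: history=[(7, 4), (12, 7), (14, 6), (15, 4), (18, 3)] -> no version <= 1 -> NONE
v19: WRITE a=4  (a history now [(3, 3), (13, 3), (16, 6), (19, 4)])
v20: WRITE d=8  (d history now [(2, 9), (8, 1), (9, 4), (17, 10), (20, 8)])
READ b @v3: history=[(1, 8), (4, 7), (5, 9), (6, 4), (10, 2), (11, 8)] -> pick v1 -> 8
v21: WRITE b=2  (b history now [(1, 8), (4, 7), (5, 9), (6, 4), (10, 2), (11, 8), (21, 2)])

Answer: NONE
3
NONE
9
3
4
4
6
7
NONE
8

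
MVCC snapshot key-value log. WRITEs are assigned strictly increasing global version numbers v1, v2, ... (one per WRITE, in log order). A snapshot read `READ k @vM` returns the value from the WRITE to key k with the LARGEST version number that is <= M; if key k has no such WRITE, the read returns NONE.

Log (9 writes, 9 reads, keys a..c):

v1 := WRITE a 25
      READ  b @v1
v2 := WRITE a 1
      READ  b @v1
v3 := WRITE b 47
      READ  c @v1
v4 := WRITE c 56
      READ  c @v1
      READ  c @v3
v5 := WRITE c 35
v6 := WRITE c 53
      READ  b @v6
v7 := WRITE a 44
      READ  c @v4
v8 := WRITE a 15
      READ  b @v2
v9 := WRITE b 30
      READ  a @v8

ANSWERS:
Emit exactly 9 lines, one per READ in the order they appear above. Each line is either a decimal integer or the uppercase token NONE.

Answer: NONE
NONE
NONE
NONE
NONE
47
56
NONE
15

Derivation:
v1: WRITE a=25  (a history now [(1, 25)])
READ b @v1: history=[] -> no version <= 1 -> NONE
v2: WRITE a=1  (a history now [(1, 25), (2, 1)])
READ b @v1: history=[] -> no version <= 1 -> NONE
v3: WRITE b=47  (b history now [(3, 47)])
READ c @v1: history=[] -> no version <= 1 -> NONE
v4: WRITE c=56  (c history now [(4, 56)])
READ c @v1: history=[(4, 56)] -> no version <= 1 -> NONE
READ c @v3: history=[(4, 56)] -> no version <= 3 -> NONE
v5: WRITE c=35  (c history now [(4, 56), (5, 35)])
v6: WRITE c=53  (c history now [(4, 56), (5, 35), (6, 53)])
READ b @v6: history=[(3, 47)] -> pick v3 -> 47
v7: WRITE a=44  (a history now [(1, 25), (2, 1), (7, 44)])
READ c @v4: history=[(4, 56), (5, 35), (6, 53)] -> pick v4 -> 56
v8: WRITE a=15  (a history now [(1, 25), (2, 1), (7, 44), (8, 15)])
READ b @v2: history=[(3, 47)] -> no version <= 2 -> NONE
v9: WRITE b=30  (b history now [(3, 47), (9, 30)])
READ a @v8: history=[(1, 25), (2, 1), (7, 44), (8, 15)] -> pick v8 -> 15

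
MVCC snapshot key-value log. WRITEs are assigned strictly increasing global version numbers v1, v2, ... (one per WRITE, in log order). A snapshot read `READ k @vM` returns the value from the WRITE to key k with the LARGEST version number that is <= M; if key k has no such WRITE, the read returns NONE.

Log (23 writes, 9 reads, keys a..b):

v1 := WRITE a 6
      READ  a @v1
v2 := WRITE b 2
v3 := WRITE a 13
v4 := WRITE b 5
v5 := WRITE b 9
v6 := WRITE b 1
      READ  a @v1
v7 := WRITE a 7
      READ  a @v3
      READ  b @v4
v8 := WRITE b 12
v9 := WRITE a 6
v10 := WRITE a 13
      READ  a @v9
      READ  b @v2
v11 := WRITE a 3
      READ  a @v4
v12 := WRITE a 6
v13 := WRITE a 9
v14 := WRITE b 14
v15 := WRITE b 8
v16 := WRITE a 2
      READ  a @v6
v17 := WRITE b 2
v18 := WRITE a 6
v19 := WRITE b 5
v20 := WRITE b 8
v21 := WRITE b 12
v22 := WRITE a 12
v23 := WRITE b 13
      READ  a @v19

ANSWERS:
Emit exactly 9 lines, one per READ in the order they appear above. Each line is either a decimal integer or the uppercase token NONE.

v1: WRITE a=6  (a history now [(1, 6)])
READ a @v1: history=[(1, 6)] -> pick v1 -> 6
v2: WRITE b=2  (b history now [(2, 2)])
v3: WRITE a=13  (a history now [(1, 6), (3, 13)])
v4: WRITE b=5  (b history now [(2, 2), (4, 5)])
v5: WRITE b=9  (b history now [(2, 2), (4, 5), (5, 9)])
v6: WRITE b=1  (b history now [(2, 2), (4, 5), (5, 9), (6, 1)])
READ a @v1: history=[(1, 6), (3, 13)] -> pick v1 -> 6
v7: WRITE a=7  (a history now [(1, 6), (3, 13), (7, 7)])
READ a @v3: history=[(1, 6), (3, 13), (7, 7)] -> pick v3 -> 13
READ b @v4: history=[(2, 2), (4, 5), (5, 9), (6, 1)] -> pick v4 -> 5
v8: WRITE b=12  (b history now [(2, 2), (4, 5), (5, 9), (6, 1), (8, 12)])
v9: WRITE a=6  (a history now [(1, 6), (3, 13), (7, 7), (9, 6)])
v10: WRITE a=13  (a history now [(1, 6), (3, 13), (7, 7), (9, 6), (10, 13)])
READ a @v9: history=[(1, 6), (3, 13), (7, 7), (9, 6), (10, 13)] -> pick v9 -> 6
READ b @v2: history=[(2, 2), (4, 5), (5, 9), (6, 1), (8, 12)] -> pick v2 -> 2
v11: WRITE a=3  (a history now [(1, 6), (3, 13), (7, 7), (9, 6), (10, 13), (11, 3)])
READ a @v4: history=[(1, 6), (3, 13), (7, 7), (9, 6), (10, 13), (11, 3)] -> pick v3 -> 13
v12: WRITE a=6  (a history now [(1, 6), (3, 13), (7, 7), (9, 6), (10, 13), (11, 3), (12, 6)])
v13: WRITE a=9  (a history now [(1, 6), (3, 13), (7, 7), (9, 6), (10, 13), (11, 3), (12, 6), (13, 9)])
v14: WRITE b=14  (b history now [(2, 2), (4, 5), (5, 9), (6, 1), (8, 12), (14, 14)])
v15: WRITE b=8  (b history now [(2, 2), (4, 5), (5, 9), (6, 1), (8, 12), (14, 14), (15, 8)])
v16: WRITE a=2  (a history now [(1, 6), (3, 13), (7, 7), (9, 6), (10, 13), (11, 3), (12, 6), (13, 9), (16, 2)])
READ a @v6: history=[(1, 6), (3, 13), (7, 7), (9, 6), (10, 13), (11, 3), (12, 6), (13, 9), (16, 2)] -> pick v3 -> 13
v17: WRITE b=2  (b history now [(2, 2), (4, 5), (5, 9), (6, 1), (8, 12), (14, 14), (15, 8), (17, 2)])
v18: WRITE a=6  (a history now [(1, 6), (3, 13), (7, 7), (9, 6), (10, 13), (11, 3), (12, 6), (13, 9), (16, 2), (18, 6)])
v19: WRITE b=5  (b history now [(2, 2), (4, 5), (5, 9), (6, 1), (8, 12), (14, 14), (15, 8), (17, 2), (19, 5)])
v20: WRITE b=8  (b history now [(2, 2), (4, 5), (5, 9), (6, 1), (8, 12), (14, 14), (15, 8), (17, 2), (19, 5), (20, 8)])
v21: WRITE b=12  (b history now [(2, 2), (4, 5), (5, 9), (6, 1), (8, 12), (14, 14), (15, 8), (17, 2), (19, 5), (20, 8), (21, 12)])
v22: WRITE a=12  (a history now [(1, 6), (3, 13), (7, 7), (9, 6), (10, 13), (11, 3), (12, 6), (13, 9), (16, 2), (18, 6), (22, 12)])
v23: WRITE b=13  (b history now [(2, 2), (4, 5), (5, 9), (6, 1), (8, 12), (14, 14), (15, 8), (17, 2), (19, 5), (20, 8), (21, 12), (23, 13)])
READ a @v19: history=[(1, 6), (3, 13), (7, 7), (9, 6), (10, 13), (11, 3), (12, 6), (13, 9), (16, 2), (18, 6), (22, 12)] -> pick v18 -> 6

Answer: 6
6
13
5
6
2
13
13
6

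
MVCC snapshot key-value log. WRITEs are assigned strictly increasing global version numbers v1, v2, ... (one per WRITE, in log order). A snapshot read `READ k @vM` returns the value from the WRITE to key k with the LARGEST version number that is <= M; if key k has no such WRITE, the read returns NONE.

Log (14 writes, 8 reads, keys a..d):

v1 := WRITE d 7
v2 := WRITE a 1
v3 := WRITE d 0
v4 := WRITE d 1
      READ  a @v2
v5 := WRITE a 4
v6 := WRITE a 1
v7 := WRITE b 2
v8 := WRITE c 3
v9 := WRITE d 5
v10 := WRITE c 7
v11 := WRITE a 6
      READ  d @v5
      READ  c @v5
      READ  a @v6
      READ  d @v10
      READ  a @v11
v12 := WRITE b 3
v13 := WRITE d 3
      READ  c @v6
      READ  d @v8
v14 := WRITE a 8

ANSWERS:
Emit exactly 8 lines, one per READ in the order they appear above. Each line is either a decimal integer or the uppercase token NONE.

v1: WRITE d=7  (d history now [(1, 7)])
v2: WRITE a=1  (a history now [(2, 1)])
v3: WRITE d=0  (d history now [(1, 7), (3, 0)])
v4: WRITE d=1  (d history now [(1, 7), (3, 0), (4, 1)])
READ a @v2: history=[(2, 1)] -> pick v2 -> 1
v5: WRITE a=4  (a history now [(2, 1), (5, 4)])
v6: WRITE a=1  (a history now [(2, 1), (5, 4), (6, 1)])
v7: WRITE b=2  (b history now [(7, 2)])
v8: WRITE c=3  (c history now [(8, 3)])
v9: WRITE d=5  (d history now [(1, 7), (3, 0), (4, 1), (9, 5)])
v10: WRITE c=7  (c history now [(8, 3), (10, 7)])
v11: WRITE a=6  (a history now [(2, 1), (5, 4), (6, 1), (11, 6)])
READ d @v5: history=[(1, 7), (3, 0), (4, 1), (9, 5)] -> pick v4 -> 1
READ c @v5: history=[(8, 3), (10, 7)] -> no version <= 5 -> NONE
READ a @v6: history=[(2, 1), (5, 4), (6, 1), (11, 6)] -> pick v6 -> 1
READ d @v10: history=[(1, 7), (3, 0), (4, 1), (9, 5)] -> pick v9 -> 5
READ a @v11: history=[(2, 1), (5, 4), (6, 1), (11, 6)] -> pick v11 -> 6
v12: WRITE b=3  (b history now [(7, 2), (12, 3)])
v13: WRITE d=3  (d history now [(1, 7), (3, 0), (4, 1), (9, 5), (13, 3)])
READ c @v6: history=[(8, 3), (10, 7)] -> no version <= 6 -> NONE
READ d @v8: history=[(1, 7), (3, 0), (4, 1), (9, 5), (13, 3)] -> pick v4 -> 1
v14: WRITE a=8  (a history now [(2, 1), (5, 4), (6, 1), (11, 6), (14, 8)])

Answer: 1
1
NONE
1
5
6
NONE
1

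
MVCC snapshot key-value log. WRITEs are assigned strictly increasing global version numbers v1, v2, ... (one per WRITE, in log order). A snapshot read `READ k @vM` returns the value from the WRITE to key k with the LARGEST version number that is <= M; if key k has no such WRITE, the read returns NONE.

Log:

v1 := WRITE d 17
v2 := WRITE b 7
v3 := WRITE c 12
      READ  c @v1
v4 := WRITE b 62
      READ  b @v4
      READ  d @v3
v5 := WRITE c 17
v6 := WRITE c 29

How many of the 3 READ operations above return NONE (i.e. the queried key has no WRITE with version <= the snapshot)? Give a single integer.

Answer: 1

Derivation:
v1: WRITE d=17  (d history now [(1, 17)])
v2: WRITE b=7  (b history now [(2, 7)])
v3: WRITE c=12  (c history now [(3, 12)])
READ c @v1: history=[(3, 12)] -> no version <= 1 -> NONE
v4: WRITE b=62  (b history now [(2, 7), (4, 62)])
READ b @v4: history=[(2, 7), (4, 62)] -> pick v4 -> 62
READ d @v3: history=[(1, 17)] -> pick v1 -> 17
v5: WRITE c=17  (c history now [(3, 12), (5, 17)])
v6: WRITE c=29  (c history now [(3, 12), (5, 17), (6, 29)])
Read results in order: ['NONE', '62', '17']
NONE count = 1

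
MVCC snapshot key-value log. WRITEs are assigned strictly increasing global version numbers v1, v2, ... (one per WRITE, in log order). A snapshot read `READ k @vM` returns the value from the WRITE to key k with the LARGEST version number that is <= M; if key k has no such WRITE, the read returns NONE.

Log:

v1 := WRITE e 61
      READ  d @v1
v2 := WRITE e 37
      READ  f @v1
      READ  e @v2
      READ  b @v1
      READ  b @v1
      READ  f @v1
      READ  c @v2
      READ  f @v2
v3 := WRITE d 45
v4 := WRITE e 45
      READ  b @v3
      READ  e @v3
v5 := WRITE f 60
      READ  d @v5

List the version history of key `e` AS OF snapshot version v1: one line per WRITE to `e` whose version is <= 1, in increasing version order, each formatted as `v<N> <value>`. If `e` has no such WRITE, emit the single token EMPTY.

Scan writes for key=e with version <= 1:
  v1 WRITE e 61 -> keep
  v2 WRITE e 37 -> drop (> snap)
  v3 WRITE d 45 -> skip
  v4 WRITE e 45 -> drop (> snap)
  v5 WRITE f 60 -> skip
Collected: [(1, 61)]

Answer: v1 61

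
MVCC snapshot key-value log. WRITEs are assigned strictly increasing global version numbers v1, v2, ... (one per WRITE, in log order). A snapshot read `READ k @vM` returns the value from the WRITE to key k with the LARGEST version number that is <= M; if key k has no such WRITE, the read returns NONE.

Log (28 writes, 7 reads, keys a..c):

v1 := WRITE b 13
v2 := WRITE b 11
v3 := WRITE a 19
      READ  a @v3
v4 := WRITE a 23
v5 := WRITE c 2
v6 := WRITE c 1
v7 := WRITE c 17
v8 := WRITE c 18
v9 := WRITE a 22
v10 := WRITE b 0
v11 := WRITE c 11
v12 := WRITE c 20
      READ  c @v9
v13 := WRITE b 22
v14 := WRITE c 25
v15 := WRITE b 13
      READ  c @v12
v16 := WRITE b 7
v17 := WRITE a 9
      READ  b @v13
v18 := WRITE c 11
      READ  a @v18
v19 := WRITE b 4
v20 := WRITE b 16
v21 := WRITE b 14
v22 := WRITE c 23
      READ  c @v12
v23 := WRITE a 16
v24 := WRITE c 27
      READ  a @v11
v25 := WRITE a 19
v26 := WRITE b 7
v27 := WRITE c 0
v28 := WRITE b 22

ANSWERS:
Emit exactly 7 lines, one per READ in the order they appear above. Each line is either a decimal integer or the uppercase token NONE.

Answer: 19
18
20
22
9
20
22

Derivation:
v1: WRITE b=13  (b history now [(1, 13)])
v2: WRITE b=11  (b history now [(1, 13), (2, 11)])
v3: WRITE a=19  (a history now [(3, 19)])
READ a @v3: history=[(3, 19)] -> pick v3 -> 19
v4: WRITE a=23  (a history now [(3, 19), (4, 23)])
v5: WRITE c=2  (c history now [(5, 2)])
v6: WRITE c=1  (c history now [(5, 2), (6, 1)])
v7: WRITE c=17  (c history now [(5, 2), (6, 1), (7, 17)])
v8: WRITE c=18  (c history now [(5, 2), (6, 1), (7, 17), (8, 18)])
v9: WRITE a=22  (a history now [(3, 19), (4, 23), (9, 22)])
v10: WRITE b=0  (b history now [(1, 13), (2, 11), (10, 0)])
v11: WRITE c=11  (c history now [(5, 2), (6, 1), (7, 17), (8, 18), (11, 11)])
v12: WRITE c=20  (c history now [(5, 2), (6, 1), (7, 17), (8, 18), (11, 11), (12, 20)])
READ c @v9: history=[(5, 2), (6, 1), (7, 17), (8, 18), (11, 11), (12, 20)] -> pick v8 -> 18
v13: WRITE b=22  (b history now [(1, 13), (2, 11), (10, 0), (13, 22)])
v14: WRITE c=25  (c history now [(5, 2), (6, 1), (7, 17), (8, 18), (11, 11), (12, 20), (14, 25)])
v15: WRITE b=13  (b history now [(1, 13), (2, 11), (10, 0), (13, 22), (15, 13)])
READ c @v12: history=[(5, 2), (6, 1), (7, 17), (8, 18), (11, 11), (12, 20), (14, 25)] -> pick v12 -> 20
v16: WRITE b=7  (b history now [(1, 13), (2, 11), (10, 0), (13, 22), (15, 13), (16, 7)])
v17: WRITE a=9  (a history now [(3, 19), (4, 23), (9, 22), (17, 9)])
READ b @v13: history=[(1, 13), (2, 11), (10, 0), (13, 22), (15, 13), (16, 7)] -> pick v13 -> 22
v18: WRITE c=11  (c history now [(5, 2), (6, 1), (7, 17), (8, 18), (11, 11), (12, 20), (14, 25), (18, 11)])
READ a @v18: history=[(3, 19), (4, 23), (9, 22), (17, 9)] -> pick v17 -> 9
v19: WRITE b=4  (b history now [(1, 13), (2, 11), (10, 0), (13, 22), (15, 13), (16, 7), (19, 4)])
v20: WRITE b=16  (b history now [(1, 13), (2, 11), (10, 0), (13, 22), (15, 13), (16, 7), (19, 4), (20, 16)])
v21: WRITE b=14  (b history now [(1, 13), (2, 11), (10, 0), (13, 22), (15, 13), (16, 7), (19, 4), (20, 16), (21, 14)])
v22: WRITE c=23  (c history now [(5, 2), (6, 1), (7, 17), (8, 18), (11, 11), (12, 20), (14, 25), (18, 11), (22, 23)])
READ c @v12: history=[(5, 2), (6, 1), (7, 17), (8, 18), (11, 11), (12, 20), (14, 25), (18, 11), (22, 23)] -> pick v12 -> 20
v23: WRITE a=16  (a history now [(3, 19), (4, 23), (9, 22), (17, 9), (23, 16)])
v24: WRITE c=27  (c history now [(5, 2), (6, 1), (7, 17), (8, 18), (11, 11), (12, 20), (14, 25), (18, 11), (22, 23), (24, 27)])
READ a @v11: history=[(3, 19), (4, 23), (9, 22), (17, 9), (23, 16)] -> pick v9 -> 22
v25: WRITE a=19  (a history now [(3, 19), (4, 23), (9, 22), (17, 9), (23, 16), (25, 19)])
v26: WRITE b=7  (b history now [(1, 13), (2, 11), (10, 0), (13, 22), (15, 13), (16, 7), (19, 4), (20, 16), (21, 14), (26, 7)])
v27: WRITE c=0  (c history now [(5, 2), (6, 1), (7, 17), (8, 18), (11, 11), (12, 20), (14, 25), (18, 11), (22, 23), (24, 27), (27, 0)])
v28: WRITE b=22  (b history now [(1, 13), (2, 11), (10, 0), (13, 22), (15, 13), (16, 7), (19, 4), (20, 16), (21, 14), (26, 7), (28, 22)])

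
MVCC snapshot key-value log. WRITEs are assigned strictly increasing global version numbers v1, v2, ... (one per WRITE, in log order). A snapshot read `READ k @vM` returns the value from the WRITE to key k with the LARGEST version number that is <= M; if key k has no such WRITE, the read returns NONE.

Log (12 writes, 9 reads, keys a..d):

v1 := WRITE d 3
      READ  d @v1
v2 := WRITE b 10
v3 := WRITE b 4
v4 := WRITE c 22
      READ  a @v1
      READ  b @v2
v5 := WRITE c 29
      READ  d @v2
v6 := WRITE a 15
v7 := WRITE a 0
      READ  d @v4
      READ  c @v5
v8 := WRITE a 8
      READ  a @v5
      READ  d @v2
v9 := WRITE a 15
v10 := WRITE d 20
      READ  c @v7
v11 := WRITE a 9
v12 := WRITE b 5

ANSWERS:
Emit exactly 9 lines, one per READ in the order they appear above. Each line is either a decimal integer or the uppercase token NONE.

Answer: 3
NONE
10
3
3
29
NONE
3
29

Derivation:
v1: WRITE d=3  (d history now [(1, 3)])
READ d @v1: history=[(1, 3)] -> pick v1 -> 3
v2: WRITE b=10  (b history now [(2, 10)])
v3: WRITE b=4  (b history now [(2, 10), (3, 4)])
v4: WRITE c=22  (c history now [(4, 22)])
READ a @v1: history=[] -> no version <= 1 -> NONE
READ b @v2: history=[(2, 10), (3, 4)] -> pick v2 -> 10
v5: WRITE c=29  (c history now [(4, 22), (5, 29)])
READ d @v2: history=[(1, 3)] -> pick v1 -> 3
v6: WRITE a=15  (a history now [(6, 15)])
v7: WRITE a=0  (a history now [(6, 15), (7, 0)])
READ d @v4: history=[(1, 3)] -> pick v1 -> 3
READ c @v5: history=[(4, 22), (5, 29)] -> pick v5 -> 29
v8: WRITE a=8  (a history now [(6, 15), (7, 0), (8, 8)])
READ a @v5: history=[(6, 15), (7, 0), (8, 8)] -> no version <= 5 -> NONE
READ d @v2: history=[(1, 3)] -> pick v1 -> 3
v9: WRITE a=15  (a history now [(6, 15), (7, 0), (8, 8), (9, 15)])
v10: WRITE d=20  (d history now [(1, 3), (10, 20)])
READ c @v7: history=[(4, 22), (5, 29)] -> pick v5 -> 29
v11: WRITE a=9  (a history now [(6, 15), (7, 0), (8, 8), (9, 15), (11, 9)])
v12: WRITE b=5  (b history now [(2, 10), (3, 4), (12, 5)])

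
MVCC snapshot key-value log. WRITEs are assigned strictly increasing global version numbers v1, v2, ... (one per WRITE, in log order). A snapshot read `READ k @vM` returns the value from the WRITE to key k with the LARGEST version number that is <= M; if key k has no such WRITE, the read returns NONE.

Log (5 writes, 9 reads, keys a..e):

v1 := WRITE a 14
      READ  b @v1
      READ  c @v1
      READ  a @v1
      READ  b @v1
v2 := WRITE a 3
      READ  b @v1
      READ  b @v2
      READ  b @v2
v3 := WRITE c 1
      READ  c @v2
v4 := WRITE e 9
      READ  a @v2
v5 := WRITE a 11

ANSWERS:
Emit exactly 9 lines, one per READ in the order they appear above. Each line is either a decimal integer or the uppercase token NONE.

Answer: NONE
NONE
14
NONE
NONE
NONE
NONE
NONE
3

Derivation:
v1: WRITE a=14  (a history now [(1, 14)])
READ b @v1: history=[] -> no version <= 1 -> NONE
READ c @v1: history=[] -> no version <= 1 -> NONE
READ a @v1: history=[(1, 14)] -> pick v1 -> 14
READ b @v1: history=[] -> no version <= 1 -> NONE
v2: WRITE a=3  (a history now [(1, 14), (2, 3)])
READ b @v1: history=[] -> no version <= 1 -> NONE
READ b @v2: history=[] -> no version <= 2 -> NONE
READ b @v2: history=[] -> no version <= 2 -> NONE
v3: WRITE c=1  (c history now [(3, 1)])
READ c @v2: history=[(3, 1)] -> no version <= 2 -> NONE
v4: WRITE e=9  (e history now [(4, 9)])
READ a @v2: history=[(1, 14), (2, 3)] -> pick v2 -> 3
v5: WRITE a=11  (a history now [(1, 14), (2, 3), (5, 11)])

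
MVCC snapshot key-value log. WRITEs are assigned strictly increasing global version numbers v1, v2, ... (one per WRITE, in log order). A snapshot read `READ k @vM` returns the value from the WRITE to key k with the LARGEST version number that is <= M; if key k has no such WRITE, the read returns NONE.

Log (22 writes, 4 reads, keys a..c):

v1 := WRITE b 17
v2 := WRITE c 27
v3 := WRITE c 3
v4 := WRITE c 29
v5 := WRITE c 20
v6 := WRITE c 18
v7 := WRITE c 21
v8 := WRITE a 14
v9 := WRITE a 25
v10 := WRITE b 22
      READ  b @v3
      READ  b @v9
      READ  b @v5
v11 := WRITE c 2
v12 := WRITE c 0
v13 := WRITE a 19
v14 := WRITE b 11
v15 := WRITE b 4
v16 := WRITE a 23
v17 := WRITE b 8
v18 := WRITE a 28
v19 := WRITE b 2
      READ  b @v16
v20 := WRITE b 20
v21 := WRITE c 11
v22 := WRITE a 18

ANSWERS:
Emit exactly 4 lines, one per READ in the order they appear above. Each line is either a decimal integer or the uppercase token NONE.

Answer: 17
17
17
4

Derivation:
v1: WRITE b=17  (b history now [(1, 17)])
v2: WRITE c=27  (c history now [(2, 27)])
v3: WRITE c=3  (c history now [(2, 27), (3, 3)])
v4: WRITE c=29  (c history now [(2, 27), (3, 3), (4, 29)])
v5: WRITE c=20  (c history now [(2, 27), (3, 3), (4, 29), (5, 20)])
v6: WRITE c=18  (c history now [(2, 27), (3, 3), (4, 29), (5, 20), (6, 18)])
v7: WRITE c=21  (c history now [(2, 27), (3, 3), (4, 29), (5, 20), (6, 18), (7, 21)])
v8: WRITE a=14  (a history now [(8, 14)])
v9: WRITE a=25  (a history now [(8, 14), (9, 25)])
v10: WRITE b=22  (b history now [(1, 17), (10, 22)])
READ b @v3: history=[(1, 17), (10, 22)] -> pick v1 -> 17
READ b @v9: history=[(1, 17), (10, 22)] -> pick v1 -> 17
READ b @v5: history=[(1, 17), (10, 22)] -> pick v1 -> 17
v11: WRITE c=2  (c history now [(2, 27), (3, 3), (4, 29), (5, 20), (6, 18), (7, 21), (11, 2)])
v12: WRITE c=0  (c history now [(2, 27), (3, 3), (4, 29), (5, 20), (6, 18), (7, 21), (11, 2), (12, 0)])
v13: WRITE a=19  (a history now [(8, 14), (9, 25), (13, 19)])
v14: WRITE b=11  (b history now [(1, 17), (10, 22), (14, 11)])
v15: WRITE b=4  (b history now [(1, 17), (10, 22), (14, 11), (15, 4)])
v16: WRITE a=23  (a history now [(8, 14), (9, 25), (13, 19), (16, 23)])
v17: WRITE b=8  (b history now [(1, 17), (10, 22), (14, 11), (15, 4), (17, 8)])
v18: WRITE a=28  (a history now [(8, 14), (9, 25), (13, 19), (16, 23), (18, 28)])
v19: WRITE b=2  (b history now [(1, 17), (10, 22), (14, 11), (15, 4), (17, 8), (19, 2)])
READ b @v16: history=[(1, 17), (10, 22), (14, 11), (15, 4), (17, 8), (19, 2)] -> pick v15 -> 4
v20: WRITE b=20  (b history now [(1, 17), (10, 22), (14, 11), (15, 4), (17, 8), (19, 2), (20, 20)])
v21: WRITE c=11  (c history now [(2, 27), (3, 3), (4, 29), (5, 20), (6, 18), (7, 21), (11, 2), (12, 0), (21, 11)])
v22: WRITE a=18  (a history now [(8, 14), (9, 25), (13, 19), (16, 23), (18, 28), (22, 18)])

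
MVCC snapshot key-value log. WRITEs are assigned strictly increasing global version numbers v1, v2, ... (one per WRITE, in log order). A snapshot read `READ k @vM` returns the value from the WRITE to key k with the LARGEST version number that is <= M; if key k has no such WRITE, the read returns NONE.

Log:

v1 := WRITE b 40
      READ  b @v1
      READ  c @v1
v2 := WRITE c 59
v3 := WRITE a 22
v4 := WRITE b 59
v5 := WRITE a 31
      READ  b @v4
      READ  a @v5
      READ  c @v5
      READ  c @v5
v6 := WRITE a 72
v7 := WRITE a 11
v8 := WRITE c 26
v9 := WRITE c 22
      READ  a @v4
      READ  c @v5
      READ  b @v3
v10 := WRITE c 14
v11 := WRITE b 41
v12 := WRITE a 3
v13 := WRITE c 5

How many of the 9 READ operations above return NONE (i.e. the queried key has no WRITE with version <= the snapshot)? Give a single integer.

v1: WRITE b=40  (b history now [(1, 40)])
READ b @v1: history=[(1, 40)] -> pick v1 -> 40
READ c @v1: history=[] -> no version <= 1 -> NONE
v2: WRITE c=59  (c history now [(2, 59)])
v3: WRITE a=22  (a history now [(3, 22)])
v4: WRITE b=59  (b history now [(1, 40), (4, 59)])
v5: WRITE a=31  (a history now [(3, 22), (5, 31)])
READ b @v4: history=[(1, 40), (4, 59)] -> pick v4 -> 59
READ a @v5: history=[(3, 22), (5, 31)] -> pick v5 -> 31
READ c @v5: history=[(2, 59)] -> pick v2 -> 59
READ c @v5: history=[(2, 59)] -> pick v2 -> 59
v6: WRITE a=72  (a history now [(3, 22), (5, 31), (6, 72)])
v7: WRITE a=11  (a history now [(3, 22), (5, 31), (6, 72), (7, 11)])
v8: WRITE c=26  (c history now [(2, 59), (8, 26)])
v9: WRITE c=22  (c history now [(2, 59), (8, 26), (9, 22)])
READ a @v4: history=[(3, 22), (5, 31), (6, 72), (7, 11)] -> pick v3 -> 22
READ c @v5: history=[(2, 59), (8, 26), (9, 22)] -> pick v2 -> 59
READ b @v3: history=[(1, 40), (4, 59)] -> pick v1 -> 40
v10: WRITE c=14  (c history now [(2, 59), (8, 26), (9, 22), (10, 14)])
v11: WRITE b=41  (b history now [(1, 40), (4, 59), (11, 41)])
v12: WRITE a=3  (a history now [(3, 22), (5, 31), (6, 72), (7, 11), (12, 3)])
v13: WRITE c=5  (c history now [(2, 59), (8, 26), (9, 22), (10, 14), (13, 5)])
Read results in order: ['40', 'NONE', '59', '31', '59', '59', '22', '59', '40']
NONE count = 1

Answer: 1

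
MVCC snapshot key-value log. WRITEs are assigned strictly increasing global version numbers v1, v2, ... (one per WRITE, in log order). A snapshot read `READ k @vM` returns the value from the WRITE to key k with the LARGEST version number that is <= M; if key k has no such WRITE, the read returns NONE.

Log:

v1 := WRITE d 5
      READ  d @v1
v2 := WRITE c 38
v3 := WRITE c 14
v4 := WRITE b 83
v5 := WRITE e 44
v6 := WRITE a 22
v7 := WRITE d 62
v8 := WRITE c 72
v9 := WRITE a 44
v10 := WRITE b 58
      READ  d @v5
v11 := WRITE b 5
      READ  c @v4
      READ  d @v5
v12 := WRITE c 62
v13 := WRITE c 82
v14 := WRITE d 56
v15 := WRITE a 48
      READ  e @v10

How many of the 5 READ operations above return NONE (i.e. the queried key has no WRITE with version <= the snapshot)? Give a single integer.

v1: WRITE d=5  (d history now [(1, 5)])
READ d @v1: history=[(1, 5)] -> pick v1 -> 5
v2: WRITE c=38  (c history now [(2, 38)])
v3: WRITE c=14  (c history now [(2, 38), (3, 14)])
v4: WRITE b=83  (b history now [(4, 83)])
v5: WRITE e=44  (e history now [(5, 44)])
v6: WRITE a=22  (a history now [(6, 22)])
v7: WRITE d=62  (d history now [(1, 5), (7, 62)])
v8: WRITE c=72  (c history now [(2, 38), (3, 14), (8, 72)])
v9: WRITE a=44  (a history now [(6, 22), (9, 44)])
v10: WRITE b=58  (b history now [(4, 83), (10, 58)])
READ d @v5: history=[(1, 5), (7, 62)] -> pick v1 -> 5
v11: WRITE b=5  (b history now [(4, 83), (10, 58), (11, 5)])
READ c @v4: history=[(2, 38), (3, 14), (8, 72)] -> pick v3 -> 14
READ d @v5: history=[(1, 5), (7, 62)] -> pick v1 -> 5
v12: WRITE c=62  (c history now [(2, 38), (3, 14), (8, 72), (12, 62)])
v13: WRITE c=82  (c history now [(2, 38), (3, 14), (8, 72), (12, 62), (13, 82)])
v14: WRITE d=56  (d history now [(1, 5), (7, 62), (14, 56)])
v15: WRITE a=48  (a history now [(6, 22), (9, 44), (15, 48)])
READ e @v10: history=[(5, 44)] -> pick v5 -> 44
Read results in order: ['5', '5', '14', '5', '44']
NONE count = 0

Answer: 0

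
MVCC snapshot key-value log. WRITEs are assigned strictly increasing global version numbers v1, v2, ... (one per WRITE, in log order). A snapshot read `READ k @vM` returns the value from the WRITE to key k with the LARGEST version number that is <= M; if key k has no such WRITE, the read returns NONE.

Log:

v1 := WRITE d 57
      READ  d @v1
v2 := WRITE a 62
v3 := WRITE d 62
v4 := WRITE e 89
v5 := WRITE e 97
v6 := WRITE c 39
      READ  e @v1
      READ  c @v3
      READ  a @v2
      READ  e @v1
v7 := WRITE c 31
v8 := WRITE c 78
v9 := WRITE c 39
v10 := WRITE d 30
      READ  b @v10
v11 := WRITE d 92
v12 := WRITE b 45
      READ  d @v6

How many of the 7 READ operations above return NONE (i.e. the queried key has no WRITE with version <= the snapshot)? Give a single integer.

Answer: 4

Derivation:
v1: WRITE d=57  (d history now [(1, 57)])
READ d @v1: history=[(1, 57)] -> pick v1 -> 57
v2: WRITE a=62  (a history now [(2, 62)])
v3: WRITE d=62  (d history now [(1, 57), (3, 62)])
v4: WRITE e=89  (e history now [(4, 89)])
v5: WRITE e=97  (e history now [(4, 89), (5, 97)])
v6: WRITE c=39  (c history now [(6, 39)])
READ e @v1: history=[(4, 89), (5, 97)] -> no version <= 1 -> NONE
READ c @v3: history=[(6, 39)] -> no version <= 3 -> NONE
READ a @v2: history=[(2, 62)] -> pick v2 -> 62
READ e @v1: history=[(4, 89), (5, 97)] -> no version <= 1 -> NONE
v7: WRITE c=31  (c history now [(6, 39), (7, 31)])
v8: WRITE c=78  (c history now [(6, 39), (7, 31), (8, 78)])
v9: WRITE c=39  (c history now [(6, 39), (7, 31), (8, 78), (9, 39)])
v10: WRITE d=30  (d history now [(1, 57), (3, 62), (10, 30)])
READ b @v10: history=[] -> no version <= 10 -> NONE
v11: WRITE d=92  (d history now [(1, 57), (3, 62), (10, 30), (11, 92)])
v12: WRITE b=45  (b history now [(12, 45)])
READ d @v6: history=[(1, 57), (3, 62), (10, 30), (11, 92)] -> pick v3 -> 62
Read results in order: ['57', 'NONE', 'NONE', '62', 'NONE', 'NONE', '62']
NONE count = 4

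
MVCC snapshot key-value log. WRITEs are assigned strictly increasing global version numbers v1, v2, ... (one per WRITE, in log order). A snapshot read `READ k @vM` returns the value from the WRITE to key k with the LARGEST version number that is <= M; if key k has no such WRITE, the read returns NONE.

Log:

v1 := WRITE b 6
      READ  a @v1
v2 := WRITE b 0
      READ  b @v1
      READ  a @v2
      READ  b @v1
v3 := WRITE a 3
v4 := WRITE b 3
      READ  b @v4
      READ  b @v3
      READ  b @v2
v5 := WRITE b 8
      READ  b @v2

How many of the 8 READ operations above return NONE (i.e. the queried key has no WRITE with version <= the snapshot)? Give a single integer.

Answer: 2

Derivation:
v1: WRITE b=6  (b history now [(1, 6)])
READ a @v1: history=[] -> no version <= 1 -> NONE
v2: WRITE b=0  (b history now [(1, 6), (2, 0)])
READ b @v1: history=[(1, 6), (2, 0)] -> pick v1 -> 6
READ a @v2: history=[] -> no version <= 2 -> NONE
READ b @v1: history=[(1, 6), (2, 0)] -> pick v1 -> 6
v3: WRITE a=3  (a history now [(3, 3)])
v4: WRITE b=3  (b history now [(1, 6), (2, 0), (4, 3)])
READ b @v4: history=[(1, 6), (2, 0), (4, 3)] -> pick v4 -> 3
READ b @v3: history=[(1, 6), (2, 0), (4, 3)] -> pick v2 -> 0
READ b @v2: history=[(1, 6), (2, 0), (4, 3)] -> pick v2 -> 0
v5: WRITE b=8  (b history now [(1, 6), (2, 0), (4, 3), (5, 8)])
READ b @v2: history=[(1, 6), (2, 0), (4, 3), (5, 8)] -> pick v2 -> 0
Read results in order: ['NONE', '6', 'NONE', '6', '3', '0', '0', '0']
NONE count = 2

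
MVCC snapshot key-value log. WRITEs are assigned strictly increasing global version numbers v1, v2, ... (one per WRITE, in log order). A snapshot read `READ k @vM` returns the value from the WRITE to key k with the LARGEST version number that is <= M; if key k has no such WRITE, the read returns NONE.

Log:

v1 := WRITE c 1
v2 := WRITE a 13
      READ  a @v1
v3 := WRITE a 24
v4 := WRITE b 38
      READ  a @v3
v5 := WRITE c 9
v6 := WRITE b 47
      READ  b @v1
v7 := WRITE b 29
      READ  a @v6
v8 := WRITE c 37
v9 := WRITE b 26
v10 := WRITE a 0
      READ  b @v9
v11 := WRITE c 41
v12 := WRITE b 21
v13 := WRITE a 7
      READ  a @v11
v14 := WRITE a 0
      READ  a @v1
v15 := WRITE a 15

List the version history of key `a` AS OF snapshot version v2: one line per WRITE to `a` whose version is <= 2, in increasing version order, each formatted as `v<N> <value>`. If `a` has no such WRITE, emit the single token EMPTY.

Scan writes for key=a with version <= 2:
  v1 WRITE c 1 -> skip
  v2 WRITE a 13 -> keep
  v3 WRITE a 24 -> drop (> snap)
  v4 WRITE b 38 -> skip
  v5 WRITE c 9 -> skip
  v6 WRITE b 47 -> skip
  v7 WRITE b 29 -> skip
  v8 WRITE c 37 -> skip
  v9 WRITE b 26 -> skip
  v10 WRITE a 0 -> drop (> snap)
  v11 WRITE c 41 -> skip
  v12 WRITE b 21 -> skip
  v13 WRITE a 7 -> drop (> snap)
  v14 WRITE a 0 -> drop (> snap)
  v15 WRITE a 15 -> drop (> snap)
Collected: [(2, 13)]

Answer: v2 13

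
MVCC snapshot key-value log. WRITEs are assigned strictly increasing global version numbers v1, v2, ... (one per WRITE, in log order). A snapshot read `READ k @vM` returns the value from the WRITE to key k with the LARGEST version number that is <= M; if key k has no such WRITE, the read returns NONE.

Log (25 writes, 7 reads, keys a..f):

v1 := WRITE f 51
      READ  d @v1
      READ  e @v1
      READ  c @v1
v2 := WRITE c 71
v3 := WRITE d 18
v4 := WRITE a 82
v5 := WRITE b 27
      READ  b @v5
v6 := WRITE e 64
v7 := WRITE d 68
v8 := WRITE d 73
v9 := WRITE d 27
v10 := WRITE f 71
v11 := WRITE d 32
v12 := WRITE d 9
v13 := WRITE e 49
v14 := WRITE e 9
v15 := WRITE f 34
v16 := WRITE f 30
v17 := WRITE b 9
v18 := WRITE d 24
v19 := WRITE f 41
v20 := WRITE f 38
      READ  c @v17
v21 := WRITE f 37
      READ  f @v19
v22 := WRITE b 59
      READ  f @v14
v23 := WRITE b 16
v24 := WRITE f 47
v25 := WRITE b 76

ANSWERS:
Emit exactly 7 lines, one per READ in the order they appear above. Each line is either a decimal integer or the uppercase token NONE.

Answer: NONE
NONE
NONE
27
71
41
71

Derivation:
v1: WRITE f=51  (f history now [(1, 51)])
READ d @v1: history=[] -> no version <= 1 -> NONE
READ e @v1: history=[] -> no version <= 1 -> NONE
READ c @v1: history=[] -> no version <= 1 -> NONE
v2: WRITE c=71  (c history now [(2, 71)])
v3: WRITE d=18  (d history now [(3, 18)])
v4: WRITE a=82  (a history now [(4, 82)])
v5: WRITE b=27  (b history now [(5, 27)])
READ b @v5: history=[(5, 27)] -> pick v5 -> 27
v6: WRITE e=64  (e history now [(6, 64)])
v7: WRITE d=68  (d history now [(3, 18), (7, 68)])
v8: WRITE d=73  (d history now [(3, 18), (7, 68), (8, 73)])
v9: WRITE d=27  (d history now [(3, 18), (7, 68), (8, 73), (9, 27)])
v10: WRITE f=71  (f history now [(1, 51), (10, 71)])
v11: WRITE d=32  (d history now [(3, 18), (7, 68), (8, 73), (9, 27), (11, 32)])
v12: WRITE d=9  (d history now [(3, 18), (7, 68), (8, 73), (9, 27), (11, 32), (12, 9)])
v13: WRITE e=49  (e history now [(6, 64), (13, 49)])
v14: WRITE e=9  (e history now [(6, 64), (13, 49), (14, 9)])
v15: WRITE f=34  (f history now [(1, 51), (10, 71), (15, 34)])
v16: WRITE f=30  (f history now [(1, 51), (10, 71), (15, 34), (16, 30)])
v17: WRITE b=9  (b history now [(5, 27), (17, 9)])
v18: WRITE d=24  (d history now [(3, 18), (7, 68), (8, 73), (9, 27), (11, 32), (12, 9), (18, 24)])
v19: WRITE f=41  (f history now [(1, 51), (10, 71), (15, 34), (16, 30), (19, 41)])
v20: WRITE f=38  (f history now [(1, 51), (10, 71), (15, 34), (16, 30), (19, 41), (20, 38)])
READ c @v17: history=[(2, 71)] -> pick v2 -> 71
v21: WRITE f=37  (f history now [(1, 51), (10, 71), (15, 34), (16, 30), (19, 41), (20, 38), (21, 37)])
READ f @v19: history=[(1, 51), (10, 71), (15, 34), (16, 30), (19, 41), (20, 38), (21, 37)] -> pick v19 -> 41
v22: WRITE b=59  (b history now [(5, 27), (17, 9), (22, 59)])
READ f @v14: history=[(1, 51), (10, 71), (15, 34), (16, 30), (19, 41), (20, 38), (21, 37)] -> pick v10 -> 71
v23: WRITE b=16  (b history now [(5, 27), (17, 9), (22, 59), (23, 16)])
v24: WRITE f=47  (f history now [(1, 51), (10, 71), (15, 34), (16, 30), (19, 41), (20, 38), (21, 37), (24, 47)])
v25: WRITE b=76  (b history now [(5, 27), (17, 9), (22, 59), (23, 16), (25, 76)])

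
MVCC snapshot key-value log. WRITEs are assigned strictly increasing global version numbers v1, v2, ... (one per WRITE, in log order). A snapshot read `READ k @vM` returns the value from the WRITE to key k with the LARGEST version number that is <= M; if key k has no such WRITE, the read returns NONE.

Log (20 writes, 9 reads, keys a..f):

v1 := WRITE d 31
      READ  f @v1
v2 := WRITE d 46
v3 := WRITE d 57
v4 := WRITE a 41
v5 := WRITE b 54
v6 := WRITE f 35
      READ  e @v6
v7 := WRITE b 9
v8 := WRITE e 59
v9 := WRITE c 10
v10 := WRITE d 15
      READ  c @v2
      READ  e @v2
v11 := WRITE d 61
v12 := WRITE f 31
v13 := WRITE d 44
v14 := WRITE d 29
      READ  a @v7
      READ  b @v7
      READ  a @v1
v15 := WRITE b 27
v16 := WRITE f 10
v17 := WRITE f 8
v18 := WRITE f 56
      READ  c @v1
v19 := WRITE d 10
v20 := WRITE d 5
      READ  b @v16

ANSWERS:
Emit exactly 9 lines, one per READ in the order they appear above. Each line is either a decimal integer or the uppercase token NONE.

Answer: NONE
NONE
NONE
NONE
41
9
NONE
NONE
27

Derivation:
v1: WRITE d=31  (d history now [(1, 31)])
READ f @v1: history=[] -> no version <= 1 -> NONE
v2: WRITE d=46  (d history now [(1, 31), (2, 46)])
v3: WRITE d=57  (d history now [(1, 31), (2, 46), (3, 57)])
v4: WRITE a=41  (a history now [(4, 41)])
v5: WRITE b=54  (b history now [(5, 54)])
v6: WRITE f=35  (f history now [(6, 35)])
READ e @v6: history=[] -> no version <= 6 -> NONE
v7: WRITE b=9  (b history now [(5, 54), (7, 9)])
v8: WRITE e=59  (e history now [(8, 59)])
v9: WRITE c=10  (c history now [(9, 10)])
v10: WRITE d=15  (d history now [(1, 31), (2, 46), (3, 57), (10, 15)])
READ c @v2: history=[(9, 10)] -> no version <= 2 -> NONE
READ e @v2: history=[(8, 59)] -> no version <= 2 -> NONE
v11: WRITE d=61  (d history now [(1, 31), (2, 46), (3, 57), (10, 15), (11, 61)])
v12: WRITE f=31  (f history now [(6, 35), (12, 31)])
v13: WRITE d=44  (d history now [(1, 31), (2, 46), (3, 57), (10, 15), (11, 61), (13, 44)])
v14: WRITE d=29  (d history now [(1, 31), (2, 46), (3, 57), (10, 15), (11, 61), (13, 44), (14, 29)])
READ a @v7: history=[(4, 41)] -> pick v4 -> 41
READ b @v7: history=[(5, 54), (7, 9)] -> pick v7 -> 9
READ a @v1: history=[(4, 41)] -> no version <= 1 -> NONE
v15: WRITE b=27  (b history now [(5, 54), (7, 9), (15, 27)])
v16: WRITE f=10  (f history now [(6, 35), (12, 31), (16, 10)])
v17: WRITE f=8  (f history now [(6, 35), (12, 31), (16, 10), (17, 8)])
v18: WRITE f=56  (f history now [(6, 35), (12, 31), (16, 10), (17, 8), (18, 56)])
READ c @v1: history=[(9, 10)] -> no version <= 1 -> NONE
v19: WRITE d=10  (d history now [(1, 31), (2, 46), (3, 57), (10, 15), (11, 61), (13, 44), (14, 29), (19, 10)])
v20: WRITE d=5  (d history now [(1, 31), (2, 46), (3, 57), (10, 15), (11, 61), (13, 44), (14, 29), (19, 10), (20, 5)])
READ b @v16: history=[(5, 54), (7, 9), (15, 27)] -> pick v15 -> 27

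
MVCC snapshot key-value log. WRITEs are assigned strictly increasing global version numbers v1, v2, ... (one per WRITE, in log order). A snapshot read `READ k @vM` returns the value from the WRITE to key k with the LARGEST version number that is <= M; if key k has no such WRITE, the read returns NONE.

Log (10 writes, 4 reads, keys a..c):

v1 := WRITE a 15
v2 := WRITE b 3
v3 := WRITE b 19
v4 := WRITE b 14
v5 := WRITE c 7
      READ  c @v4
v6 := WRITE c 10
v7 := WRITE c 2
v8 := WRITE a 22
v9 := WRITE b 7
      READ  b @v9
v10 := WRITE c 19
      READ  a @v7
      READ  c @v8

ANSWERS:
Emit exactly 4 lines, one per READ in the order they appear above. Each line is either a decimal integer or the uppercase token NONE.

Answer: NONE
7
15
2

Derivation:
v1: WRITE a=15  (a history now [(1, 15)])
v2: WRITE b=3  (b history now [(2, 3)])
v3: WRITE b=19  (b history now [(2, 3), (3, 19)])
v4: WRITE b=14  (b history now [(2, 3), (3, 19), (4, 14)])
v5: WRITE c=7  (c history now [(5, 7)])
READ c @v4: history=[(5, 7)] -> no version <= 4 -> NONE
v6: WRITE c=10  (c history now [(5, 7), (6, 10)])
v7: WRITE c=2  (c history now [(5, 7), (6, 10), (7, 2)])
v8: WRITE a=22  (a history now [(1, 15), (8, 22)])
v9: WRITE b=7  (b history now [(2, 3), (3, 19), (4, 14), (9, 7)])
READ b @v9: history=[(2, 3), (3, 19), (4, 14), (9, 7)] -> pick v9 -> 7
v10: WRITE c=19  (c history now [(5, 7), (6, 10), (7, 2), (10, 19)])
READ a @v7: history=[(1, 15), (8, 22)] -> pick v1 -> 15
READ c @v8: history=[(5, 7), (6, 10), (7, 2), (10, 19)] -> pick v7 -> 2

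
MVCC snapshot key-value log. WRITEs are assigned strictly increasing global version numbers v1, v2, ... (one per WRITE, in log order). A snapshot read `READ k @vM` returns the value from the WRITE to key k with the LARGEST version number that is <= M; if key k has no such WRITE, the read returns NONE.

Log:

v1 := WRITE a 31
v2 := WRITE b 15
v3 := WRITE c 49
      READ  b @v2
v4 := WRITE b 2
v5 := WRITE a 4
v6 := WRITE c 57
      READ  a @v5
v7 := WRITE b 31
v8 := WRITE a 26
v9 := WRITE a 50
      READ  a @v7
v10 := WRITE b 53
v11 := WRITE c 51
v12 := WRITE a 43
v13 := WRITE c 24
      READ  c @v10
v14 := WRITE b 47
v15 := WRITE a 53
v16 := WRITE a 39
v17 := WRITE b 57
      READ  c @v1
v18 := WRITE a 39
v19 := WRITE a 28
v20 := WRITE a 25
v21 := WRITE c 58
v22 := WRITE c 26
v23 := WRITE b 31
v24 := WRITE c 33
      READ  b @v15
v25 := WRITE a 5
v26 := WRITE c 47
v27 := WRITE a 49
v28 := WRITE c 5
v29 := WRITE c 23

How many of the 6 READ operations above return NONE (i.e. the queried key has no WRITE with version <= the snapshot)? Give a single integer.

v1: WRITE a=31  (a history now [(1, 31)])
v2: WRITE b=15  (b history now [(2, 15)])
v3: WRITE c=49  (c history now [(3, 49)])
READ b @v2: history=[(2, 15)] -> pick v2 -> 15
v4: WRITE b=2  (b history now [(2, 15), (4, 2)])
v5: WRITE a=4  (a history now [(1, 31), (5, 4)])
v6: WRITE c=57  (c history now [(3, 49), (6, 57)])
READ a @v5: history=[(1, 31), (5, 4)] -> pick v5 -> 4
v7: WRITE b=31  (b history now [(2, 15), (4, 2), (7, 31)])
v8: WRITE a=26  (a history now [(1, 31), (5, 4), (8, 26)])
v9: WRITE a=50  (a history now [(1, 31), (5, 4), (8, 26), (9, 50)])
READ a @v7: history=[(1, 31), (5, 4), (8, 26), (9, 50)] -> pick v5 -> 4
v10: WRITE b=53  (b history now [(2, 15), (4, 2), (7, 31), (10, 53)])
v11: WRITE c=51  (c history now [(3, 49), (6, 57), (11, 51)])
v12: WRITE a=43  (a history now [(1, 31), (5, 4), (8, 26), (9, 50), (12, 43)])
v13: WRITE c=24  (c history now [(3, 49), (6, 57), (11, 51), (13, 24)])
READ c @v10: history=[(3, 49), (6, 57), (11, 51), (13, 24)] -> pick v6 -> 57
v14: WRITE b=47  (b history now [(2, 15), (4, 2), (7, 31), (10, 53), (14, 47)])
v15: WRITE a=53  (a history now [(1, 31), (5, 4), (8, 26), (9, 50), (12, 43), (15, 53)])
v16: WRITE a=39  (a history now [(1, 31), (5, 4), (8, 26), (9, 50), (12, 43), (15, 53), (16, 39)])
v17: WRITE b=57  (b history now [(2, 15), (4, 2), (7, 31), (10, 53), (14, 47), (17, 57)])
READ c @v1: history=[(3, 49), (6, 57), (11, 51), (13, 24)] -> no version <= 1 -> NONE
v18: WRITE a=39  (a history now [(1, 31), (5, 4), (8, 26), (9, 50), (12, 43), (15, 53), (16, 39), (18, 39)])
v19: WRITE a=28  (a history now [(1, 31), (5, 4), (8, 26), (9, 50), (12, 43), (15, 53), (16, 39), (18, 39), (19, 28)])
v20: WRITE a=25  (a history now [(1, 31), (5, 4), (8, 26), (9, 50), (12, 43), (15, 53), (16, 39), (18, 39), (19, 28), (20, 25)])
v21: WRITE c=58  (c history now [(3, 49), (6, 57), (11, 51), (13, 24), (21, 58)])
v22: WRITE c=26  (c history now [(3, 49), (6, 57), (11, 51), (13, 24), (21, 58), (22, 26)])
v23: WRITE b=31  (b history now [(2, 15), (4, 2), (7, 31), (10, 53), (14, 47), (17, 57), (23, 31)])
v24: WRITE c=33  (c history now [(3, 49), (6, 57), (11, 51), (13, 24), (21, 58), (22, 26), (24, 33)])
READ b @v15: history=[(2, 15), (4, 2), (7, 31), (10, 53), (14, 47), (17, 57), (23, 31)] -> pick v14 -> 47
v25: WRITE a=5  (a history now [(1, 31), (5, 4), (8, 26), (9, 50), (12, 43), (15, 53), (16, 39), (18, 39), (19, 28), (20, 25), (25, 5)])
v26: WRITE c=47  (c history now [(3, 49), (6, 57), (11, 51), (13, 24), (21, 58), (22, 26), (24, 33), (26, 47)])
v27: WRITE a=49  (a history now [(1, 31), (5, 4), (8, 26), (9, 50), (12, 43), (15, 53), (16, 39), (18, 39), (19, 28), (20, 25), (25, 5), (27, 49)])
v28: WRITE c=5  (c history now [(3, 49), (6, 57), (11, 51), (13, 24), (21, 58), (22, 26), (24, 33), (26, 47), (28, 5)])
v29: WRITE c=23  (c history now [(3, 49), (6, 57), (11, 51), (13, 24), (21, 58), (22, 26), (24, 33), (26, 47), (28, 5), (29, 23)])
Read results in order: ['15', '4', '4', '57', 'NONE', '47']
NONE count = 1

Answer: 1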